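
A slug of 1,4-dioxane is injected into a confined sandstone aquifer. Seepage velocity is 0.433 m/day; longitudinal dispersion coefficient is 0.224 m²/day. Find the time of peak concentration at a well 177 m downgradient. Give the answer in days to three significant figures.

408 days

For the 1D instantaneous-source solution, setting ∂C/∂t = 0 at fixed x gives v²t² + 2Dt − x² = 0, so t = (√(D² + v²x²) − D)/v².
√(D² + v²x²) = √(0.224² + 0.433² × 177²) = 76.64; v² = 0.187489.
t = (76.64 − 0.224)/0.187489 = 408 days (vs. the pure-advection estimate x/v = 409 d).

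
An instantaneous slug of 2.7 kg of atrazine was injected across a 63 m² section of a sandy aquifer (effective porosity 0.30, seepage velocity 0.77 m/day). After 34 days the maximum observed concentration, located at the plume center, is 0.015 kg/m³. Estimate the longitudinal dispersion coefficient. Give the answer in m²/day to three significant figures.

At the plume center C_max = M/(n_e·A·√(4πDt)), so D = M²/(4πt·(n_e·A·C_max)²).
n_e·A·C_max = 0.30 × 63 × 0.015 = 0.2835 kg/m.
D = 2.7²/(4π × 34 × 0.2835²) = 0.212 m²/day.

0.212 m²/day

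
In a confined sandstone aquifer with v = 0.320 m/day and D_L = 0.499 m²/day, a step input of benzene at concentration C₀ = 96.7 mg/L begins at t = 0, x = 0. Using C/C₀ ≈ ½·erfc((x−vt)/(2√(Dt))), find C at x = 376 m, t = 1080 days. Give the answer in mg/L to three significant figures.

For a continuous step input, C/C₀ ≈ ½·erfc((x−vt)/(2√(Dt))).
vt = 0.320 × 1080 = 345.6 m and 2√(Dt) = 2√(0.499 × 1080) = 46.43 m.
Argument (x−vt)/(2√(Dt)) = (376 − 345.6)/46.43 = 0.6547; ½·erfc(0.6547) = 0.1773.
C = 96.7 × 0.1773 = 17.1 mg/L.

17.1 mg/L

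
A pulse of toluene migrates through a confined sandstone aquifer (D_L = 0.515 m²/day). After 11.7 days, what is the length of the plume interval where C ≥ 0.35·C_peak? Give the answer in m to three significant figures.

10.1 m

The plume is Gaussian with σ = √(2Dt) = √(2 × 0.515 × 11.7) = 3.471 m.
C/C_peak = exp(−Δx²/(2σ²)) = 0.35 ⇒ Δx = σ·√(−2 ln 0.35) = 3.471 × 1.449 = 5.029 m.
Width = 2Δx = 10.1 m.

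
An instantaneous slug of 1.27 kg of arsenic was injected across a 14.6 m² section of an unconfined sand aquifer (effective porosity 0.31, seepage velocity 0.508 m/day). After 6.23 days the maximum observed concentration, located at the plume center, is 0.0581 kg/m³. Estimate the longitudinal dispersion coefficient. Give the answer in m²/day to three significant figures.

At the plume center C_max = M/(n_e·A·√(4πDt)), so D = M²/(4πt·(n_e·A·C_max)²).
n_e·A·C_max = 0.31 × 14.6 × 0.0581 = 0.2630 kg/m.
D = 1.27²/(4π × 6.23 × 0.2630²) = 0.298 m²/day.

0.298 m²/day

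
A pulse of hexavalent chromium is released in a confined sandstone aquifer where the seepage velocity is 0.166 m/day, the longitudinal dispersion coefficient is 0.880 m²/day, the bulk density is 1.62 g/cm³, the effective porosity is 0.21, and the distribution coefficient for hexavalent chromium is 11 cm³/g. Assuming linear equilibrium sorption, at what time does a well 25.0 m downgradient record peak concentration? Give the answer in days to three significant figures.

10500 days

Retardation factor R = 1 + ρ_b·K_d/n = 1 + 1.62 × 11/0.21 = 85.86.
Sorption retards both mechanisms: v_R = v/R = 0.001933 m/day, D_R = D/R = 0.01025 m²/day.
Peak time from v_R²t² + 2D_R t − x² = 0: t = (√(D_R² + v_R²x²) − D_R)/v_R².
√(D_R² + v_R²x²) = √(0.01025² + 0.001933² × 25.0²) = 0.04940; v_R² = 3.736e-06.
t = (0.04940 − 0.01025)/3.736e-06 = 10500 days.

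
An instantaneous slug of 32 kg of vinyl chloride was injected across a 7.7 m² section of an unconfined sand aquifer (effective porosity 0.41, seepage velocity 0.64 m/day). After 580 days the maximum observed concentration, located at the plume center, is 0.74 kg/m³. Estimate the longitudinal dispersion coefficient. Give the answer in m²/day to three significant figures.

At the plume center C_max = M/(n_e·A·√(4πDt)), so D = M²/(4πt·(n_e·A·C_max)²).
n_e·A·C_max = 0.41 × 7.7 × 0.74 = 2.336 kg/m.
D = 32²/(4π × 580 × 2.336²) = 0.0257 m²/day.

0.0257 m²/day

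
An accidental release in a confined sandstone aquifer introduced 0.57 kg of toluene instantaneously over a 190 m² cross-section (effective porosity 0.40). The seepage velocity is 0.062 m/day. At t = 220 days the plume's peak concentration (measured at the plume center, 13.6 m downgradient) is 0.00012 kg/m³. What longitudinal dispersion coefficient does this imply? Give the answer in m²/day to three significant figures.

At the plume center C_max = M/(n_e·A·√(4πDt)), so D = M²/(4πt·(n_e·A·C_max)²).
n_e·A·C_max = 0.40 × 190 × 0.00012 = 0.009120 kg/m.
D = 0.57²/(4π × 220 × 0.009120²) = 1.41 m²/day.

1.41 m²/day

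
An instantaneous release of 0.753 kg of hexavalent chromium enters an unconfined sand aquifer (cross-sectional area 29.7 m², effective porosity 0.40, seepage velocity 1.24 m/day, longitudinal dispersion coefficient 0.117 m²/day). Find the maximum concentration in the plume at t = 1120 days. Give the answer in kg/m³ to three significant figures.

0.00156 kg/m³

The peak of an instantaneous 1D plume sits at x = vt; there the Gaussian factor is 1 and C_max = M/(n_e·A·√(4πDt)), where n_e·A is the pore area the mass is dissolved in.
√(4πDt) = √(4π × 0.117 × 1120) = 40.58 m, so C_max = 0.753/(0.40 × 29.7 × 40.58) = 0.00156 kg/m³.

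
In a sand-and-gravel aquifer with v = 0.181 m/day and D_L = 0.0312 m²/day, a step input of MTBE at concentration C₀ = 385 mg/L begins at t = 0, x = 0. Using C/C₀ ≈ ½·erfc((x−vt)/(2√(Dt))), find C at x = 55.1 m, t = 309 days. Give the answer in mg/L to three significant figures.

For a continuous step input, C/C₀ ≈ ½·erfc((x−vt)/(2√(Dt))).
vt = 0.181 × 309 = 55.929 m and 2√(Dt) = 2√(0.0312 × 309) = 6.210 m.
Argument (x−vt)/(2√(Dt)) = (55.1 − 55.929)/6.210 = -0.1335; ½·erfc(-0.1335) = 0.5749.
C = 385 × 0.5749 = 221 mg/L.

221 mg/L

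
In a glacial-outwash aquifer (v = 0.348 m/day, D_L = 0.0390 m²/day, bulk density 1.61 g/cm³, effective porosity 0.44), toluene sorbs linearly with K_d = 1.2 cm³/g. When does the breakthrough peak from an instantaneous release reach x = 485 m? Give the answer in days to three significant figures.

7510 days

Retardation factor R = 1 + ρ_b·K_d/n = 1 + 1.61 × 1.2/0.44 = 5.391.
Sorption retards both mechanisms: v_R = v/R = 0.06455 m/day, D_R = D/R = 0.007234 m²/day.
Peak time from v_R²t² + 2D_R t − x² = 0: t = (√(D_R² + v_R²x²) − D_R)/v_R².
√(D_R² + v_R²x²) = √(0.007234² + 0.06455² × 485²) = 31.31; v_R² = 0.004167.
t = (31.31 − 0.007234)/0.004167 = 7510 days.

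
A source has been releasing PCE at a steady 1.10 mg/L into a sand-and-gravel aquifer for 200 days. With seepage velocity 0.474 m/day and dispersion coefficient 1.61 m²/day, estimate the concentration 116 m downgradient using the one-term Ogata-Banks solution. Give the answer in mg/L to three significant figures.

For a continuous step input, C/C₀ ≈ ½·erfc((x−vt)/(2√(Dt))).
vt = 0.474 × 200 = 94.8 m and 2√(Dt) = 2√(1.61 × 200) = 35.89 m.
Argument (x−vt)/(2√(Dt)) = (116 − 94.8)/35.89 = 0.5907; ½·erfc(0.5907) = 0.2018.
C = 1.10 × 0.2018 = 0.222 mg/L.

0.222 mg/L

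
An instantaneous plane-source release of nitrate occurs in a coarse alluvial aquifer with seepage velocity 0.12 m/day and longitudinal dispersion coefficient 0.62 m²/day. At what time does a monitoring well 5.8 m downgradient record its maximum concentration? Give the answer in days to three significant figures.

For the 1D instantaneous-source solution, setting ∂C/∂t = 0 at fixed x gives v²t² + 2Dt − x² = 0, so t = (√(D² + v²x²) − D)/v².
√(D² + v²x²) = √(0.62² + 0.12² × 5.8²) = 0.9321; v² = 0.0144.
t = (0.9321 − 0.62)/0.0144 = 21.7 days (vs. the pure-advection estimate x/v = 48.3 d).

21.7 days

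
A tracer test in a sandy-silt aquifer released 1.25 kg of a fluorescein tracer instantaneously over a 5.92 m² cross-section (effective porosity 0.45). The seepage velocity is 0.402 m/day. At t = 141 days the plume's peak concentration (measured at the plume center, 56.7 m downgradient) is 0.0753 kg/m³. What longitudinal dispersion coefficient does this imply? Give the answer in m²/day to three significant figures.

0.0219 m²/day

At the plume center C_max = M/(n_e·A·√(4πDt)), so D = M²/(4πt·(n_e·A·C_max)²).
n_e·A·C_max = 0.45 × 5.92 × 0.0753 = 0.2006 kg/m.
D = 1.25²/(4π × 141 × 0.2006²) = 0.0219 m²/day.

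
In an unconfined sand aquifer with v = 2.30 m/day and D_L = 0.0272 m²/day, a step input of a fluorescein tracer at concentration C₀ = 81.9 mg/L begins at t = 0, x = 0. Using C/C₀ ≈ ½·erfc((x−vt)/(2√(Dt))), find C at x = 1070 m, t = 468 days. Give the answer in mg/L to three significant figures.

73.5 mg/L

For a continuous step input, C/C₀ ≈ ½·erfc((x−vt)/(2√(Dt))).
vt = 2.30 × 468 = 1076.4 m and 2√(Dt) = 2√(0.0272 × 468) = 7.136 m.
Argument (x−vt)/(2√(Dt)) = (1070 − 1076.4)/7.136 = -0.8969; ½·erfc(-0.8969) = 0.8977.
C = 81.9 × 0.8977 = 73.5 mg/L.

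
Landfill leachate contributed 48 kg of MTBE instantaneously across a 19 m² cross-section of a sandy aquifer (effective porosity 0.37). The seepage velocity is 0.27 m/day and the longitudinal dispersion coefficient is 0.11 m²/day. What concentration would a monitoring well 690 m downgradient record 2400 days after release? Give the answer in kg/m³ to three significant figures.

For an instantaneous plane source, C(x,t) = M/(n_e·A·√(4πDt)) · exp(−(x−vt)²/(4Dt)), with n_e·A the pore (flow) area.
Plume center vt = 0.27 × 2400 = 648 m, so the well at 690 m is 42 m downgradient of the peak.
√(4πDt) = 57.60 m, giving peak height M/(n_e·A·√(4πDt)) = 48/(0.37 × 19 × 57.60) = 0.1185 kg/m³.
(x−vt)²/(4Dt) = (42)²/(4 × 0.11 × 2400) = 1.670; exp(−1.670) = 0.1882.
C = 0.1185 × 0.1882 = 0.0223 kg/m³.

0.0223 kg/m³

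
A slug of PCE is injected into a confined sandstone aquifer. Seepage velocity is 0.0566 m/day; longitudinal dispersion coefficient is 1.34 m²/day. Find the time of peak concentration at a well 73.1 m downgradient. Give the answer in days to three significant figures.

939 days

For the 1D instantaneous-source solution, setting ∂C/∂t = 0 at fixed x gives v²t² + 2Dt − x² = 0, so t = (√(D² + v²x²) − D)/v².
√(D² + v²x²) = √(1.34² + 0.0566² × 73.1²) = 4.349; v² = 0.00320356.
t = (4.349 − 1.34)/0.00320356 = 939 days (vs. the pure-advection estimate x/v = 1290 d).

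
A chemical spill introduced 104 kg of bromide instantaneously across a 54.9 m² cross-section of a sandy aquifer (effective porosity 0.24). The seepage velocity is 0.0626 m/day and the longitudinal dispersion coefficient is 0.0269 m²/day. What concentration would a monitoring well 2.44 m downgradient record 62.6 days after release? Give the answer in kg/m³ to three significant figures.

1.24 kg/m³

For an instantaneous plane source, C(x,t) = M/(n_e·A·√(4πDt)) · exp(−(x−vt)²/(4Dt)), with n_e·A the pore (flow) area.
Plume center vt = 0.0626 × 62.6 = 3.91876 m, so the well at 2.44 m is 1.47876 m upgradient of the peak.
√(4πDt) = 4.600 m, giving peak height M/(n_e·A·√(4πDt)) = 104/(0.24 × 54.9 × 4.600) = 1.716 kg/m³.
(x−vt)²/(4Dt) = (-1.47876)²/(4 × 0.0269 × 62.6) = 0.3246; exp(−0.3246) = 0.7228.
C = 1.716 × 0.7228 = 1.24 kg/m³.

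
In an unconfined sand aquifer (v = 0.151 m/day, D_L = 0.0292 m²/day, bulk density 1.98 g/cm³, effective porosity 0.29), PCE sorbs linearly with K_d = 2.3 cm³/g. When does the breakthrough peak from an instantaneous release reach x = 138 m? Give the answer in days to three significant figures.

Retardation factor R = 1 + ρ_b·K_d/n = 1 + 1.98 × 2.3/0.29 = 16.70.
Sorption retards both mechanisms: v_R = v/R = 0.009042 m/day, D_R = D/R = 0.001749 m²/day.
Peak time from v_R²t² + 2D_R t − x² = 0: t = (√(D_R² + v_R²x²) − D_R)/v_R².
√(D_R² + v_R²x²) = √(0.001749² + 0.009042² × 138²) = 1.248; v_R² = 8.176e-05.
t = (1.248 − 0.001749)/8.176e-05 = 15200 days.

15200 days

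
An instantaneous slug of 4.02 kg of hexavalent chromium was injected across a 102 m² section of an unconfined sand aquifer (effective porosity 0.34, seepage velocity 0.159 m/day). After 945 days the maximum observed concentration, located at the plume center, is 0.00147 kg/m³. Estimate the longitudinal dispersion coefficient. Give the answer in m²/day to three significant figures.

At the plume center C_max = M/(n_e·A·√(4πDt)), so D = M²/(4πt·(n_e·A·C_max)²).
n_e·A·C_max = 0.34 × 102 × 0.00147 = 0.05098 kg/m.
D = 4.02²/(4π × 945 × 0.05098²) = 0.524 m²/day.

0.524 m²/day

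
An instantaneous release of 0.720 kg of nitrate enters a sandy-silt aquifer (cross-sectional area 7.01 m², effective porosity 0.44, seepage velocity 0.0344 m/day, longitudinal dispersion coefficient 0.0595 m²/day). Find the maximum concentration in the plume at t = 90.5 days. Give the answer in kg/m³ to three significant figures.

0.0284 kg/m³

The peak of an instantaneous 1D plume sits at x = vt; there the Gaussian factor is 1 and C_max = M/(n_e·A·√(4πDt)), where n_e·A is the pore area the mass is dissolved in.
√(4πDt) = √(4π × 0.0595 × 90.5) = 8.226 m, so C_max = 0.720/(0.44 × 7.01 × 8.226) = 0.0284 kg/m³.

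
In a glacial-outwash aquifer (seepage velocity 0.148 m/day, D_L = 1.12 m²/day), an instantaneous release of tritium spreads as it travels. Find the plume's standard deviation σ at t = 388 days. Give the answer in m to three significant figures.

29.5 m

Dispersive spreading gives a Gaussian with σ² = 2Dt; advection only shifts the center.
σ = √(2 × 1.12 × 388) = 29.5 m.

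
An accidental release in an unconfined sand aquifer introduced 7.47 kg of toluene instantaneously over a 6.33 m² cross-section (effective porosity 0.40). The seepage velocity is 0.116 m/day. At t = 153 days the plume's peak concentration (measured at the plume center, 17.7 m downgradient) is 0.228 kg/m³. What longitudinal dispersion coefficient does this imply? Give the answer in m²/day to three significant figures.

0.0871 m²/day

At the plume center C_max = M/(n_e·A·√(4πDt)), so D = M²/(4πt·(n_e·A·C_max)²).
n_e·A·C_max = 0.40 × 6.33 × 0.228 = 0.5773 kg/m.
D = 7.47²/(4π × 153 × 0.5773²) = 0.0871 m²/day.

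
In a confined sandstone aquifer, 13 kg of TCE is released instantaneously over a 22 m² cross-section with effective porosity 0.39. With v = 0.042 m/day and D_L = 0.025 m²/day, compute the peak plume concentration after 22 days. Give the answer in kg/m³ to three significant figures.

0.576 kg/m³

The peak of an instantaneous 1D plume sits at x = vt; there the Gaussian factor is 1 and C_max = M/(n_e·A·√(4πDt)), where n_e·A is the pore area the mass is dissolved in.
√(4πDt) = √(4π × 0.025 × 22) = 2.629 m, so C_max = 13/(0.39 × 22 × 2.629) = 0.576 kg/m³.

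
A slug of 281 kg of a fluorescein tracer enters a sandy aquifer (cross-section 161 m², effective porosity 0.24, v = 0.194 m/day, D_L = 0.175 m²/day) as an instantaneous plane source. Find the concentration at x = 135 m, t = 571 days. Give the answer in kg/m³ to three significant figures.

For an instantaneous plane source, C(x,t) = M/(n_e·A·√(4πDt)) · exp(−(x−vt)²/(4Dt)), with n_e·A the pore (flow) area.
Plume center vt = 0.194 × 571 = 110.774 m, so the well at 135 m is 24.226 m downgradient of the peak.
√(4πDt) = 35.44 m, giving peak height M/(n_e·A·√(4πDt)) = 281/(0.24 × 161 × 35.44) = 0.2052 kg/m³.
(x−vt)²/(4Dt) = (24.226)²/(4 × 0.175 × 571) = 1.468; exp(−1.468) = 0.2304.
C = 0.2052 × 0.2304 = 0.0473 kg/m³.

0.0473 kg/m³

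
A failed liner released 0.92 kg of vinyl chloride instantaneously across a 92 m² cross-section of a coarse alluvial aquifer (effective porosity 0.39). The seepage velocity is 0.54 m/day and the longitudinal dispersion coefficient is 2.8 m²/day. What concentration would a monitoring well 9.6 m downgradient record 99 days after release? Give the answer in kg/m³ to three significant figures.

7.66e-05 kg/m³

For an instantaneous plane source, C(x,t) = M/(n_e·A·√(4πDt)) · exp(−(x−vt)²/(4Dt)), with n_e·A the pore (flow) area.
Plume center vt = 0.54 × 99 = 53.46 m, so the well at 9.6 m is 43.86 m upgradient of the peak.
√(4πDt) = 59.02 m, giving peak height M/(n_e·A·√(4πDt)) = 0.92/(0.39 × 92 × 59.02) = 0.0004344 kg/m³.
(x−vt)²/(4Dt) = (-43.86)²/(4 × 2.8 × 99) = 1.735; exp(−1.735) = 0.1764.
C = 0.0004344 × 0.1764 = 7.66e-05 kg/m³.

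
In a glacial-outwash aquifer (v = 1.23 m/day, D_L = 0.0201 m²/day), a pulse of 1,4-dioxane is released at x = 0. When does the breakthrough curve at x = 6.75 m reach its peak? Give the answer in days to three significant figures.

5.47 days

For the 1D instantaneous-source solution, setting ∂C/∂t = 0 at fixed x gives v²t² + 2Dt − x² = 0, so t = (√(D² + v²x²) − D)/v².
√(D² + v²x²) = √(0.0201² + 1.23² × 6.75²) = 8.303; v² = 1.5129.
t = (8.303 − 0.0201)/1.5129 = 5.47 days (vs. the pure-advection estimate x/v = 5.49 d).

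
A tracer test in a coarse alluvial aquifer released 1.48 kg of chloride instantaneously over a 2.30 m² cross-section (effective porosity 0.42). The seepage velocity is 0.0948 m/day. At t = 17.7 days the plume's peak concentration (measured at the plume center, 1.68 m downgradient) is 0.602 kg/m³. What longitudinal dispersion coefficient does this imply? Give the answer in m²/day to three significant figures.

0.0291 m²/day

At the plume center C_max = M/(n_e·A·√(4πDt)), so D = M²/(4πt·(n_e·A·C_max)²).
n_e·A·C_max = 0.42 × 2.30 × 0.602 = 0.5815 kg/m.
D = 1.48²/(4π × 17.7 × 0.5815²) = 0.0291 m²/day.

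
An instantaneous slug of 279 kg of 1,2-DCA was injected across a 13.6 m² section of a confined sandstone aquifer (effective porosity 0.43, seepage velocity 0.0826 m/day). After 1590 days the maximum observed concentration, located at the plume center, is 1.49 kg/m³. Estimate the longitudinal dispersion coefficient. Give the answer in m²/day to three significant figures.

0.0513 m²/day

At the plume center C_max = M/(n_e·A·√(4πDt)), so D = M²/(4πt·(n_e·A·C_max)²).
n_e·A·C_max = 0.43 × 13.6 × 1.49 = 8.714 kg/m.
D = 279²/(4π × 1590 × 8.714²) = 0.0513 m²/day.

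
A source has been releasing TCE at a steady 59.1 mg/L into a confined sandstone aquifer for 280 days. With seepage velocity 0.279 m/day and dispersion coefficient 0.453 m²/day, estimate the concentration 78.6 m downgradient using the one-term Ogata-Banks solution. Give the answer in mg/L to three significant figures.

28.8 mg/L

For a continuous step input, C/C₀ ≈ ½·erfc((x−vt)/(2√(Dt))).
vt = 0.279 × 280 = 78.12 m and 2√(Dt) = 2√(0.453 × 280) = 22.52 m.
Argument (x−vt)/(2√(Dt)) = (78.6 − 78.12)/22.52 = 0.02131; ½·erfc(0.02131) = 0.4880.
C = 59.1 × 0.4880 = 28.8 mg/L.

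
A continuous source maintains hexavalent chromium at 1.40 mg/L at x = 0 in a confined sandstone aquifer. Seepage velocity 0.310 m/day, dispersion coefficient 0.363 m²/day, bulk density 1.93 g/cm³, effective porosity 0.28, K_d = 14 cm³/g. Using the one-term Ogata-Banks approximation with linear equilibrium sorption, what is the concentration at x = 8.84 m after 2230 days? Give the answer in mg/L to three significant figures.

Retardation factor R = 1 + ρ_b·K_d/n = 1 + 1.93 × 14/0.28 = 97.50.
Sorption retards both mechanisms: v_R = v/R = 0.003179 m/day, D_R = D/R = 0.003723 m²/day.
v_R·t = 0.003179 × 2230 = 7.08917 m; 2√(D_R t) = 5.763 m; argument = (8.84 − 7.08917)/5.763 = 0.3038.
C = C₀ × ½·erfc(0.3038) = 1.40 × 0.3337 = 0.467 mg/L.

0.467 mg/L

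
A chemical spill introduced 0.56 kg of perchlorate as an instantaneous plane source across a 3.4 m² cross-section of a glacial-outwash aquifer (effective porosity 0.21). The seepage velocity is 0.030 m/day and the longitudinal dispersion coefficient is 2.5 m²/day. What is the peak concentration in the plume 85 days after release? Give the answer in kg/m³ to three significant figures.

0.0152 kg/m³

The peak of an instantaneous 1D plume sits at x = vt; there the Gaussian factor is 1 and C_max = M/(n_e·A·√(4πDt)), where n_e·A is the pore area the mass is dissolved in.
√(4πDt) = √(4π × 2.5 × 85) = 51.68 m, so C_max = 0.56/(0.21 × 3.4 × 51.68) = 0.0152 kg/m³.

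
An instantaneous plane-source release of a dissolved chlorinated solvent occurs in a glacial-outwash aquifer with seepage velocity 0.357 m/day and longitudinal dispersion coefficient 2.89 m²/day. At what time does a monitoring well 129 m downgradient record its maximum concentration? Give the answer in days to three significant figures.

339 days

For the 1D instantaneous-source solution, setting ∂C/∂t = 0 at fixed x gives v²t² + 2Dt − x² = 0, so t = (√(D² + v²x²) − D)/v².
√(D² + v²x²) = √(2.89² + 0.357² × 129²) = 46.14; v² = 0.127449.
t = (46.14 − 2.89)/0.127449 = 339 days (vs. the pure-advection estimate x/v = 361 d).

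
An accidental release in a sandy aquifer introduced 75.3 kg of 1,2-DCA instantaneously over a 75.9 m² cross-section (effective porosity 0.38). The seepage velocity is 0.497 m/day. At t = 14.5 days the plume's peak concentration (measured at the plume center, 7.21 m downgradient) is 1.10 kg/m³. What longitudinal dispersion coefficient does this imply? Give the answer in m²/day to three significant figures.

At the plume center C_max = M/(n_e·A·√(4πDt)), so D = M²/(4πt·(n_e·A·C_max)²).
n_e·A·C_max = 0.38 × 75.9 × 1.10 = 31.73 kg/m.
D = 75.3²/(4π × 14.5 × 31.73²) = 0.0309 m²/day.

0.0309 m²/day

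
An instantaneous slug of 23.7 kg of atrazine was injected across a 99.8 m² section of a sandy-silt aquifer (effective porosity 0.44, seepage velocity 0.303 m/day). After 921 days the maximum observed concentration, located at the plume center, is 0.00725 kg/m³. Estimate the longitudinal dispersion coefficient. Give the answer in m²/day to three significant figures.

At the plume center C_max = M/(n_e·A·√(4πDt)), so D = M²/(4πt·(n_e·A·C_max)²).
n_e·A·C_max = 0.44 × 99.8 × 0.00725 = 0.3184 kg/m.
D = 23.7²/(4π × 921 × 0.3184²) = 0.479 m²/day.

0.479 m²/day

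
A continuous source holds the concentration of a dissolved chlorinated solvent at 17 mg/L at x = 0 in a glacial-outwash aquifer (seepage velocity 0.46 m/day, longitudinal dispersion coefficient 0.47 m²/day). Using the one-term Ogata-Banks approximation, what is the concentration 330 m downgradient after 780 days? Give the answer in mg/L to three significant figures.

14.6 mg/L

For a continuous step input, C/C₀ ≈ ½·erfc((x−vt)/(2√(Dt))).
vt = 0.46 × 780 = 358.8 m and 2√(Dt) = 2√(0.47 × 780) = 38.29 m.
Argument (x−vt)/(2√(Dt)) = (330 − 358.8)/38.29 = -0.7522; ½·erfc(-0.7522) = 0.8563.
C = 17 × 0.8563 = 14.6 mg/L.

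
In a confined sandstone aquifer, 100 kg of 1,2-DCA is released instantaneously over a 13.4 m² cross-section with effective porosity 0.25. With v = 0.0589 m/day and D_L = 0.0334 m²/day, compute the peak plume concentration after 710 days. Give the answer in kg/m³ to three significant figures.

The peak of an instantaneous 1D plume sits at x = vt; there the Gaussian factor is 1 and C_max = M/(n_e·A·√(4πDt)), where n_e·A is the pore area the mass is dissolved in.
√(4πDt) = √(4π × 0.0334 × 710) = 17.26 m, so C_max = 100/(0.25 × 13.4 × 17.26) = 1.73 kg/m³.

1.73 kg/m³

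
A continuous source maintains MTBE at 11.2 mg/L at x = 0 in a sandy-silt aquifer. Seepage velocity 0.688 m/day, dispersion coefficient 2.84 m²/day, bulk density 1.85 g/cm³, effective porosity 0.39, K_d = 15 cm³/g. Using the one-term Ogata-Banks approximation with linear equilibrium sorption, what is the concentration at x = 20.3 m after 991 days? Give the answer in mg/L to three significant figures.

1.23 mg/L

Retardation factor R = 1 + ρ_b·K_d/n = 1 + 1.85 × 15/0.39 = 72.15.
Sorption retards both mechanisms: v_R = v/R = 0.009536 m/day, D_R = D/R = 0.03936 m²/day.
v_R·t = 0.009536 × 991 = 9.450176 m; 2√(D_R t) = 12.49 m; argument = (20.3 − 9.450176)/12.49 = 0.8687.
C = C₀ × ½·erfc(0.8687) = 11.2 × 0.1096 = 1.23 mg/L.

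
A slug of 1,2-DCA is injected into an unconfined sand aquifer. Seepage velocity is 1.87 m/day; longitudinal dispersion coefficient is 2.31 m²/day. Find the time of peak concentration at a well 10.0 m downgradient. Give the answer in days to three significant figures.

For the 1D instantaneous-source solution, setting ∂C/∂t = 0 at fixed x gives v²t² + 2Dt − x² = 0, so t = (√(D² + v²x²) − D)/v².
√(D² + v²x²) = √(2.31² + 1.87² × 10.0²) = 18.84; v² = 3.4969.
t = (18.84 − 2.31)/3.4969 = 4.73 days (vs. the pure-advection estimate x/v = 5.35 d).

4.73 days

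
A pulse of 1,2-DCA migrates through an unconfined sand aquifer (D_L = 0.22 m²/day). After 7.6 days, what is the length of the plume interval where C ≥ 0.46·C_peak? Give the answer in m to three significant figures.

The plume is Gaussian with σ = √(2Dt) = √(2 × 0.22 × 7.6) = 1.829 m.
C/C_peak = exp(−Δx²/(2σ²)) = 0.46 ⇒ Δx = σ·√(−2 ln 0.46) = 1.829 × 1.246 = 2.279 m.
Width = 2Δx = 4.56 m.

4.56 m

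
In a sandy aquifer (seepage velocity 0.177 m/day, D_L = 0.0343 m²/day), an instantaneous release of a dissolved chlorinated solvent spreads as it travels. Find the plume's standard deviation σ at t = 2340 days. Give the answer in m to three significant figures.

12.7 m

Dispersive spreading gives a Gaussian with σ² = 2Dt; advection only shifts the center.
σ = √(2 × 0.0343 × 2340) = 12.7 m.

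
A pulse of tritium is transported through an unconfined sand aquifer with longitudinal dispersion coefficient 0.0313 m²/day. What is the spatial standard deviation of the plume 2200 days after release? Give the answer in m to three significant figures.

11.7 m

Dispersive spreading gives a Gaussian with σ² = 2Dt; advection only shifts the center.
σ = √(2 × 0.0313 × 2200) = 11.7 m.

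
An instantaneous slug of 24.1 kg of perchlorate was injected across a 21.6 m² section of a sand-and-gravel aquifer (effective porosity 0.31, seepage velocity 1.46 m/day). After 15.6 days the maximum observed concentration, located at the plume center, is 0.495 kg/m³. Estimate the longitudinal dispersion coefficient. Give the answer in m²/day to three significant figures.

At the plume center C_max = M/(n_e·A·√(4πDt)), so D = M²/(4πt·(n_e·A·C_max)²).
n_e·A·C_max = 0.31 × 21.6 × 0.495 = 3.315 kg/m.
D = 24.1²/(4π × 15.6 × 3.315²) = 0.270 m²/day.

0.270 m²/day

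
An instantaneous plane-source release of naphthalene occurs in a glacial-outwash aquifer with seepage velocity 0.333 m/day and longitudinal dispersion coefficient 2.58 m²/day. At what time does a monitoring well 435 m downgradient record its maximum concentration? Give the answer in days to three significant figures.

For the 1D instantaneous-source solution, setting ∂C/∂t = 0 at fixed x gives v²t² + 2Dt − x² = 0, so t = (√(D² + v²x²) − D)/v².
√(D² + v²x²) = √(2.58² + 0.333² × 435²) = 144.9; v² = 0.110889.
t = (144.9 − 2.58)/0.110889 = 1280 days (vs. the pure-advection estimate x/v = 1310 d).

1280 days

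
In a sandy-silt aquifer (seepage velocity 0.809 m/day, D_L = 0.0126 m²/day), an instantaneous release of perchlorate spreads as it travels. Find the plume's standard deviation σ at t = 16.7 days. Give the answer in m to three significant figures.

0.649 m

Dispersive spreading gives a Gaussian with σ² = 2Dt; advection only shifts the center.
σ = √(2 × 0.0126 × 16.7) = 0.649 m.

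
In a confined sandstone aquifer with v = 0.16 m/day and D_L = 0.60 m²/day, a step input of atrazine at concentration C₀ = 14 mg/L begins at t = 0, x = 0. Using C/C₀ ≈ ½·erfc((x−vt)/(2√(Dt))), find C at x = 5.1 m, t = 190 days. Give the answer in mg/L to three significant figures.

13.3 mg/L

For a continuous step input, C/C₀ ≈ ½·erfc((x−vt)/(2√(Dt))).
vt = 0.16 × 190 = 30.4 m and 2√(Dt) = 2√(0.60 × 190) = 21.35 m.
Argument (x−vt)/(2√(Dt)) = (5.1 − 30.4)/21.35 = -1.185; ½·erfc(-1.185) = 0.9531.
C = 14 × 0.9531 = 13.3 mg/L.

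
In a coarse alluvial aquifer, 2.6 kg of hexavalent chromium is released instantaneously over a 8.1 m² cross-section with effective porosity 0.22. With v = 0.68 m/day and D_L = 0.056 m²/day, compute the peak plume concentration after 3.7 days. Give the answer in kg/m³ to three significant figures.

0.904 kg/m³

The peak of an instantaneous 1D plume sits at x = vt; there the Gaussian factor is 1 and C_max = M/(n_e·A·√(4πDt)), where n_e·A is the pore area the mass is dissolved in.
√(4πDt) = √(4π × 0.056 × 3.7) = 1.614 m, so C_max = 2.6/(0.22 × 8.1 × 1.614) = 0.904 kg/m³.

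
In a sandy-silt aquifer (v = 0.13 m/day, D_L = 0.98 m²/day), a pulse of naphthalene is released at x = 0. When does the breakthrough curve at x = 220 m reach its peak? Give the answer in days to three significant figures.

For the 1D instantaneous-source solution, setting ∂C/∂t = 0 at fixed x gives v²t² + 2Dt − x² = 0, so t = (√(D² + v²x²) − D)/v².
√(D² + v²x²) = √(0.98² + 0.13² × 220²) = 28.62; v² = 0.0169.
t = (28.62 − 0.98)/0.0169 = 1640 days (vs. the pure-advection estimate x/v = 1690 d).

1640 days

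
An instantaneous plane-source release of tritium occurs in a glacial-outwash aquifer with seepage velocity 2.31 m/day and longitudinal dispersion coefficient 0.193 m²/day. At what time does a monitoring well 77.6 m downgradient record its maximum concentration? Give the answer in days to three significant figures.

For the 1D instantaneous-source solution, setting ∂C/∂t = 0 at fixed x gives v²t² + 2Dt − x² = 0, so t = (√(D² + v²x²) − D)/v².
√(D² + v²x²) = √(0.193² + 2.31² × 77.6²) = 179.3; v² = 5.3361.
t = (179.3 − 0.193)/5.3361 = 33.6 days (vs. the pure-advection estimate x/v = 33.6 d).

33.6 days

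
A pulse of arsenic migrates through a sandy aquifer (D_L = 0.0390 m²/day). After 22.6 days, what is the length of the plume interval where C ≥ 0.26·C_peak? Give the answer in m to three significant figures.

The plume is Gaussian with σ = √(2Dt) = √(2 × 0.0390 × 22.6) = 1.328 m.
C/C_peak = exp(−Δx²/(2σ²)) = 0.26 ⇒ Δx = σ·√(−2 ln 0.26) = 1.328 × 1.641 = 2.179 m.
Width = 2Δx = 4.36 m.

4.36 m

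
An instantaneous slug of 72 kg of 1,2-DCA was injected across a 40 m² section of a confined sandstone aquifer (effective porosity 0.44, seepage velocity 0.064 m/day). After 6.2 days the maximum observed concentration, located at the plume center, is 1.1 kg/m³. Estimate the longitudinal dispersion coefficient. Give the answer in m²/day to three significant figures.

At the plume center C_max = M/(n_e·A·√(4πDt)), so D = M²/(4πt·(n_e·A·C_max)²).
n_e·A·C_max = 0.44 × 40 × 1.1 = 19.36 kg/m.
D = 72²/(4π × 6.2 × 19.36²) = 0.178 m²/day.

0.178 m²/day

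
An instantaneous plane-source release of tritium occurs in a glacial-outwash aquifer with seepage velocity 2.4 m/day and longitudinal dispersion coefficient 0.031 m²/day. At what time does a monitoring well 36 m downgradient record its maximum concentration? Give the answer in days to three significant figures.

For the 1D instantaneous-source solution, setting ∂C/∂t = 0 at fixed x gives v²t² + 2Dt − x² = 0, so t = (√(D² + v²x²) − D)/v².
√(D² + v²x²) = √(0.031² + 2.4² × 36²) = 86.40; v² = 5.76.
t = (86.40 − 0.031)/5.76 = 15.0 days (vs. the pure-advection estimate x/v = 15.0 d).

15.0 days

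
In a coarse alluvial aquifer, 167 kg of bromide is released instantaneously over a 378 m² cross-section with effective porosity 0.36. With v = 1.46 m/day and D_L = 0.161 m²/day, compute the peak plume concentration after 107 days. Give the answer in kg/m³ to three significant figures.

0.0834 kg/m³

The peak of an instantaneous 1D plume sits at x = vt; there the Gaussian factor is 1 and C_max = M/(n_e·A·√(4πDt)), where n_e·A is the pore area the mass is dissolved in.
√(4πDt) = √(4π × 0.161 × 107) = 14.71 m, so C_max = 167/(0.36 × 378 × 14.71) = 0.0834 kg/m³.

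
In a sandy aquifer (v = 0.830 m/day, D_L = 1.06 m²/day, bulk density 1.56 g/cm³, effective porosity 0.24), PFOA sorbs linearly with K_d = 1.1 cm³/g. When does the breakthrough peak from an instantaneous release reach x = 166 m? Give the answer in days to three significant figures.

1620 days

Retardation factor R = 1 + ρ_b·K_d/n = 1 + 1.56 × 1.1/0.24 = 8.150.
Sorption retards both mechanisms: v_R = v/R = 0.1018 m/day, D_R = D/R = 0.1301 m²/day.
Peak time from v_R²t² + 2D_R t − x² = 0: t = (√(D_R² + v_R²x²) − D_R)/v_R².
√(D_R² + v_R²x²) = √(0.1301² + 0.1018² × 166²) = 16.90; v_R² = 0.01036.
t = (16.90 − 0.1301)/0.01036 = 1620 days.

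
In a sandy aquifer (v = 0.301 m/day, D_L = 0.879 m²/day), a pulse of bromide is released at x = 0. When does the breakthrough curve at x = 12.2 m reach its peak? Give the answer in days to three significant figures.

For the 1D instantaneous-source solution, setting ∂C/∂t = 0 at fixed x gives v²t² + 2Dt − x² = 0, so t = (√(D² + v²x²) − D)/v².
√(D² + v²x²) = √(0.879² + 0.301² × 12.2²) = 3.776; v² = 0.090601.
t = (3.776 − 0.879)/0.090601 = 32.0 days (vs. the pure-advection estimate x/v = 40.5 d).

32.0 days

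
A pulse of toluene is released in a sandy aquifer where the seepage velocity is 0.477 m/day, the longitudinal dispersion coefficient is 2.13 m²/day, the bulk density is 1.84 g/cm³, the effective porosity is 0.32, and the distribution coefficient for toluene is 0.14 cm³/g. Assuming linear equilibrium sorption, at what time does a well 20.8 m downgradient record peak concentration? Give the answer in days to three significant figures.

Retardation factor R = 1 + ρ_b·K_d/n = 1 + 1.84 × 0.14/0.32 = 1.805.
Sorption retards both mechanisms: v_R = v/R = 0.2643 m/day, D_R = D/R = 1.180 m²/day.
Peak time from v_R²t² + 2D_R t − x² = 0: t = (√(D_R² + v_R²x²) − D_R)/v_R².
√(D_R² + v_R²x²) = √(1.180² + 0.2643² × 20.8²) = 5.623; v_R² = 0.06985.
t = (5.623 − 1.180)/0.06985 = 63.6 days.

63.6 days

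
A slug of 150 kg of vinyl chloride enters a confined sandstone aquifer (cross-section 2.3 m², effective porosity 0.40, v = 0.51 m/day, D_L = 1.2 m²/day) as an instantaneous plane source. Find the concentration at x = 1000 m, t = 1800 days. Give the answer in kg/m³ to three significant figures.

0.454 kg/m³

For an instantaneous plane source, C(x,t) = M/(n_e·A·√(4πDt)) · exp(−(x−vt)²/(4Dt)), with n_e·A the pore (flow) area.
Plume center vt = 0.51 × 1800 = 918 m, so the well at 1000 m is 82 m downgradient of the peak.
√(4πDt) = 164.8 m, giving peak height M/(n_e·A·√(4πDt)) = 150/(0.40 × 2.3 × 164.8) = 0.9893 kg/m³.
(x−vt)²/(4Dt) = (82)²/(4 × 1.2 × 1800) = 0.7782; exp(−0.7782) = 0.4592.
C = 0.9893 × 0.4592 = 0.454 kg/m³.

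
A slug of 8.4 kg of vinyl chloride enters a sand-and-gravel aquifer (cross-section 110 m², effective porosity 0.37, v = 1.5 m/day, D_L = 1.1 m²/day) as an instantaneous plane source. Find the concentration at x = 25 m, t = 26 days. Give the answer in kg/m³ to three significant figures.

For an instantaneous plane source, C(x,t) = M/(n_e·A·√(4πDt)) · exp(−(x−vt)²/(4Dt)), with n_e·A the pore (flow) area.
Plume center vt = 1.5 × 26 = 39 m, so the well at 25 m is 14 m upgradient of the peak.
√(4πDt) = 18.96 m, giving peak height M/(n_e·A·√(4πDt)) = 8.4/(0.37 × 110 × 18.96) = 0.01089 kg/m³.
(x−vt)²/(4Dt) = (-14)²/(4 × 1.1 × 26) = 1.713; exp(−1.713) = 0.1803.
C = 0.01089 × 0.1803 = 0.00196 kg/m³.

0.00196 kg/m³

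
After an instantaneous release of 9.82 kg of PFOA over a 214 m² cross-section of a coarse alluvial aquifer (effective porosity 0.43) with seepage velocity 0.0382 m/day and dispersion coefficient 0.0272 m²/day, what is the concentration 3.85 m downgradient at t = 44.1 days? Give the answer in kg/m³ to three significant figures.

0.0103 kg/m³

For an instantaneous plane source, C(x,t) = M/(n_e·A·√(4πDt)) · exp(−(x−vt)²/(4Dt)), with n_e·A the pore (flow) area.
Plume center vt = 0.0382 × 44.1 = 1.68462 m, so the well at 3.85 m is 2.16538 m downgradient of the peak.
√(4πDt) = 3.882 m, giving peak height M/(n_e·A·√(4πDt)) = 9.82/(0.43 × 214 × 3.882) = 0.02749 kg/m³.
(x−vt)²/(4Dt) = (2.16538)²/(4 × 0.0272 × 44.1) = 0.9772; exp(−0.9772) = 0.3764.
C = 0.02749 × 0.3764 = 0.0103 kg/m³.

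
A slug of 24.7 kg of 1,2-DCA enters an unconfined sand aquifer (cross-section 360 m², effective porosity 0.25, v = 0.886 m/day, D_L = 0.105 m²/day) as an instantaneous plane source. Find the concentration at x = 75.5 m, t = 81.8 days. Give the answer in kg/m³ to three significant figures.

0.0202 kg/m³

For an instantaneous plane source, C(x,t) = M/(n_e·A·√(4πDt)) · exp(−(x−vt)²/(4Dt)), with n_e·A the pore (flow) area.
Plume center vt = 0.886 × 81.8 = 72.4748 m, so the well at 75.5 m is 3.0252 m downgradient of the peak.
√(4πDt) = 10.39 m, giving peak height M/(n_e·A·√(4πDt)) = 24.7/(0.25 × 360 × 10.39) = 0.02641 kg/m³.
(x−vt)²/(4Dt) = (3.0252)²/(4 × 0.105 × 81.8) = 0.2664; exp(−0.2664) = 0.7661.
C = 0.02641 × 0.7661 = 0.0202 kg/m³.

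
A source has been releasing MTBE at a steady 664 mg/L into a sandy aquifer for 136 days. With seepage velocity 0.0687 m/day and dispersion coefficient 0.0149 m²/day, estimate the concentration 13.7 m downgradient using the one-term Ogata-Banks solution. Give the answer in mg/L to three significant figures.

10.1 mg/L

For a continuous step input, C/C₀ ≈ ½·erfc((x−vt)/(2√(Dt))).
vt = 0.0687 × 136 = 9.3432 m and 2√(Dt) = 2√(0.0149 × 136) = 2.847 m.
Argument (x−vt)/(2√(Dt)) = (13.7 − 9.3432)/2.847 = 1.530; ½·erfc(1.530) = 0.01524.
C = 664 × 0.01524 = 10.1 mg/L.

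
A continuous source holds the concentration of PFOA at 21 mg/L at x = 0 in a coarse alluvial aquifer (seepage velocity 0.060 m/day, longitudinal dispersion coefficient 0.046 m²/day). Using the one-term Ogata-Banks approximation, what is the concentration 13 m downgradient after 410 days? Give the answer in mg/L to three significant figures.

For a continuous step input, C/C₀ ≈ ½·erfc((x−vt)/(2√(Dt))).
vt = 0.060 × 410 = 24.6 m and 2√(Dt) = 2√(0.046 × 410) = 8.686 m.
Argument (x−vt)/(2√(Dt)) = (13 − 24.6)/8.686 = -1.335; ½·erfc(-1.335) = 0.9705.
C = 21 × 0.9705 = 20.4 mg/L.

20.4 mg/L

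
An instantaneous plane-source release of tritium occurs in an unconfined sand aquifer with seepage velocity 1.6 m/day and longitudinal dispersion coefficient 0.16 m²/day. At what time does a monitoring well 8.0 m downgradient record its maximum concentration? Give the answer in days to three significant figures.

For the 1D instantaneous-source solution, setting ∂C/∂t = 0 at fixed x gives v²t² + 2Dt − x² = 0, so t = (√(D² + v²x²) − D)/v².
√(D² + v²x²) = √(0.16² + 1.6² × 8.0²) = 12.80; v² = 2.56.
t = (12.80 − 0.16)/2.56 = 4.94 days (vs. the pure-advection estimate x/v = 5.00 d).

4.94 days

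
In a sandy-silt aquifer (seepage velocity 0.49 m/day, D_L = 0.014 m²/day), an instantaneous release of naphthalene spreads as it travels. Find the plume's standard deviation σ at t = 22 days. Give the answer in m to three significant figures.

0.785 m

Dispersive spreading gives a Gaussian with σ² = 2Dt; advection only shifts the center.
σ = √(2 × 0.014 × 22) = 0.785 m.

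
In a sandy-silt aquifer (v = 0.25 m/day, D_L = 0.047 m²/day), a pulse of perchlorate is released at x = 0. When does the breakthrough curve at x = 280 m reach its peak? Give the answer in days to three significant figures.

1120 days

For the 1D instantaneous-source solution, setting ∂C/∂t = 0 at fixed x gives v²t² + 2Dt − x² = 0, so t = (√(D² + v²x²) − D)/v².
√(D² + v²x²) = √(0.047² + 0.25² × 280²) = 70.00; v² = 0.0625.
t = (70.00 − 0.047)/0.0625 = 1120 days (vs. the pure-advection estimate x/v = 1120 d).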